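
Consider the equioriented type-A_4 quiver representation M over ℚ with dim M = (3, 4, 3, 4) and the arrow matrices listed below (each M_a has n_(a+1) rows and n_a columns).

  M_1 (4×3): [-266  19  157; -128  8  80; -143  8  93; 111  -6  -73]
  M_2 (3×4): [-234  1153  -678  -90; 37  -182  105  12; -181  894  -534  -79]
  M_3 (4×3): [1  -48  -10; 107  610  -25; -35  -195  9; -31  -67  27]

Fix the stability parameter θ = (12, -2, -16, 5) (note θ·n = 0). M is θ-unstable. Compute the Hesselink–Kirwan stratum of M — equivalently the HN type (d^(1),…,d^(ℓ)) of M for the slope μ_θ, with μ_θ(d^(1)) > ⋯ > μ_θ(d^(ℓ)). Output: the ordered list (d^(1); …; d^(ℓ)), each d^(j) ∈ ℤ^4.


Barcode: M ≅ I[1,4]^3, I[2,2], I[4,4]. HN layers by μ_θ (2 steps, strictly decreasing):
  μ^(1)=5; μ^(2)=-2

((0, 0, 0, 4); (3, 4, 3, 0))


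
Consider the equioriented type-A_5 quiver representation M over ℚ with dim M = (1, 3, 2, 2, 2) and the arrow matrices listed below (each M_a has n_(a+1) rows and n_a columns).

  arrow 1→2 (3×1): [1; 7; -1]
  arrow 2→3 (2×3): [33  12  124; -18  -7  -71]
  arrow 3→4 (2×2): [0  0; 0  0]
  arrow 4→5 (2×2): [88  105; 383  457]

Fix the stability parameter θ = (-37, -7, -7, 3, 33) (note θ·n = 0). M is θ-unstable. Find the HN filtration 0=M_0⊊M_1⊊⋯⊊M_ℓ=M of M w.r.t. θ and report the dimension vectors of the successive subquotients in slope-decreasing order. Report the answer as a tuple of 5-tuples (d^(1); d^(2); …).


Interval decomposition of M: I[1,3], I[2,2], I[2,3], I[4,5]^2.
HN type (ℓ=4): μ^(1)=33; μ^(2)=3; μ^(3)=-7; μ^(4)=-37

((0, 0, 0, 0, 2); (0, 0, 0, 2, 0); (0, 3, 2, 0, 0); (1, 0, 0, 0, 0))


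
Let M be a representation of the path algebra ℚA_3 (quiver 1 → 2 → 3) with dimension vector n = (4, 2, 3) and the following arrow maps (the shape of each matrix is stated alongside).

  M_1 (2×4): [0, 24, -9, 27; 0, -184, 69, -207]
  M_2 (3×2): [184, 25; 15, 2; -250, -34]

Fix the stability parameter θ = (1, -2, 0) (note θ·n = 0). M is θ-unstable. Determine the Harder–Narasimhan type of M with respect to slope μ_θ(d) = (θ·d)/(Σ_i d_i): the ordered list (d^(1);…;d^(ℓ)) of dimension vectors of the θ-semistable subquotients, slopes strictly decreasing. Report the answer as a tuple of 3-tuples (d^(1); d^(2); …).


Via rank(M_{q-1}∘⋯∘M_p): M ≅ I[1,1]^3, I[1,3], I[2,3], I[3,3].
μ_θ-semistable layers: μ^(1)=1; μ^(2)=0; μ^(3)=-1/2; μ^(4)=-2

((3, 0, 0); (0, 0, 3); (1, 1, 0); (0, 1, 0))


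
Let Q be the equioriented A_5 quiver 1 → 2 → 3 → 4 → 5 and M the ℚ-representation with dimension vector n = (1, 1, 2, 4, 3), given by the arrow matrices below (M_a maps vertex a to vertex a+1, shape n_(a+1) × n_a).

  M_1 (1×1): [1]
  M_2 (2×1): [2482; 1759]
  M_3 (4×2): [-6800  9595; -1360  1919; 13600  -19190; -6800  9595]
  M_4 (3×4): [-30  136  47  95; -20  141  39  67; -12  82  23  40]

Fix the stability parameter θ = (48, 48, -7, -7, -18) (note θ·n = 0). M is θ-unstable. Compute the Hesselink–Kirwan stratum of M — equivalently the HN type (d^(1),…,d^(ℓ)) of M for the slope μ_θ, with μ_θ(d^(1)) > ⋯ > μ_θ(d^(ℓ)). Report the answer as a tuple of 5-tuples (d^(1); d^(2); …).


Barcode: M ≅ I[1,5], I[3,3], I[4,4], I[4,5]^2. HN layers by μ_θ (3 steps, strictly decreasing):
  μ^(1)=64/5; μ^(2)=-7; μ^(3)=-25/2

((1, 1, 1, 1, 1); (0, 0, 1, 1, 0); (0, 0, 0, 2, 2))


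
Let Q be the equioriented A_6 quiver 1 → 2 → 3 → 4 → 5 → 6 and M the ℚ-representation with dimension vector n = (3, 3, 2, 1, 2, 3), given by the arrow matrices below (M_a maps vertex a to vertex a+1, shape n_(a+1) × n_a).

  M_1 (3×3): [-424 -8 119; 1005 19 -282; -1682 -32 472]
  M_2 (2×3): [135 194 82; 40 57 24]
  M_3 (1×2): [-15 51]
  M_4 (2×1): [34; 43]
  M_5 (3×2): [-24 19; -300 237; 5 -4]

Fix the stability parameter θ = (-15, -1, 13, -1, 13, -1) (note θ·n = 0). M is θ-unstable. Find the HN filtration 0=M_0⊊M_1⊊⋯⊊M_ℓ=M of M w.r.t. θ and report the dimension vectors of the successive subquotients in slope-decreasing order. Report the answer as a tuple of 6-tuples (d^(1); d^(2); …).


Barcode: M ≅ I[1,2], I[1,3], I[1,6], I[5,6], I[6,6]. HN layers by μ_θ (4 steps, strictly decreasing):
  μ^(1)=13; μ^(2)=6; μ^(3)=-1; μ^(4)=-15

((0, 0, 1, 0, 0, 0); (0, 0, 1, 1, 2, 2); (0, 3, 0, 0, 0, 1); (3, 0, 0, 0, 0, 0))


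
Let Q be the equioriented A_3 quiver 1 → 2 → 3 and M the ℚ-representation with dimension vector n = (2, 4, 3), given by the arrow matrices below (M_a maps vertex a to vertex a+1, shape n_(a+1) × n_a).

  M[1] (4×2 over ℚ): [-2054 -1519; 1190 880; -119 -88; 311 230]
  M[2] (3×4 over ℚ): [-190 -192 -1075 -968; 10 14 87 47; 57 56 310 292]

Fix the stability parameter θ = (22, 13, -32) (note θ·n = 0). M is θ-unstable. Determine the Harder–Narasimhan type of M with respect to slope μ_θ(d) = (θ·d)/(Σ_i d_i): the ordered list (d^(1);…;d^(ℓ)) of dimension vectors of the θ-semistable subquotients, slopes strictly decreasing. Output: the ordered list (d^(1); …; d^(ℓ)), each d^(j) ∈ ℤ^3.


Via rank(M_{q-1}∘⋯∘M_p): M ≅ I[1,3]^2, I[2,2], I[2,3].
μ_θ-semistable layers: μ^(1)=13; μ^(2)=1; μ^(3)=-19/2

((0, 1, 0); (2, 2, 2); (0, 1, 1))


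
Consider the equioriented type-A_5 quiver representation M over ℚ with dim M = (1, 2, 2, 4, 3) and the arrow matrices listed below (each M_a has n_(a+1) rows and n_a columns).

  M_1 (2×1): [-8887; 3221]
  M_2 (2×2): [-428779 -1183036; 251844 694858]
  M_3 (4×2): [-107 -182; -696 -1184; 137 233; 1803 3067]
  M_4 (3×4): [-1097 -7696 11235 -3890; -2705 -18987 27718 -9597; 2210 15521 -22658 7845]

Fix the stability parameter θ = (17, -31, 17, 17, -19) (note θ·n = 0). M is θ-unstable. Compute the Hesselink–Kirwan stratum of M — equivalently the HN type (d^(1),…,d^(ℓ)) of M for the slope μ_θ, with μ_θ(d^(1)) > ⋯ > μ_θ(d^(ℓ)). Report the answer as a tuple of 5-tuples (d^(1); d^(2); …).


Interval decomposition of M: I[1,5], I[2,5], I[4,4], I[4,5].
HN type (ℓ=5): μ^(1)=17; μ^(2)=5; μ^(3)=-1; μ^(4)=-7; μ^(5)=-31

((0, 0, 0, 1, 0); (0, 0, 2, 2, 2); (0, 0, 0, 1, 1); (1, 1, 0, 0, 0); (0, 1, 0, 0, 0))


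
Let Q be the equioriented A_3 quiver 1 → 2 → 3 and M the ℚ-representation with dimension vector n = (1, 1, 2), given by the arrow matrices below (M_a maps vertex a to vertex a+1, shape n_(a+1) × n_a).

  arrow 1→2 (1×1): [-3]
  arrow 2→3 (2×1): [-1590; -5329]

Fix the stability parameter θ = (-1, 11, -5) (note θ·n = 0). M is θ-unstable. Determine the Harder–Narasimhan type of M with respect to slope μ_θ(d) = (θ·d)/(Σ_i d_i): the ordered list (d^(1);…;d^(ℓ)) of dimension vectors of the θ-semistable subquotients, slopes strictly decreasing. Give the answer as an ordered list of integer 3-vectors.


Via rank(M_{q-1}∘⋯∘M_p): M ≅ I[1,3], I[3,3].
μ_θ-semistable layers: μ^(1)=3; μ^(2)=-1; μ^(3)=-5

((0, 1, 1); (1, 0, 0); (0, 0, 1))


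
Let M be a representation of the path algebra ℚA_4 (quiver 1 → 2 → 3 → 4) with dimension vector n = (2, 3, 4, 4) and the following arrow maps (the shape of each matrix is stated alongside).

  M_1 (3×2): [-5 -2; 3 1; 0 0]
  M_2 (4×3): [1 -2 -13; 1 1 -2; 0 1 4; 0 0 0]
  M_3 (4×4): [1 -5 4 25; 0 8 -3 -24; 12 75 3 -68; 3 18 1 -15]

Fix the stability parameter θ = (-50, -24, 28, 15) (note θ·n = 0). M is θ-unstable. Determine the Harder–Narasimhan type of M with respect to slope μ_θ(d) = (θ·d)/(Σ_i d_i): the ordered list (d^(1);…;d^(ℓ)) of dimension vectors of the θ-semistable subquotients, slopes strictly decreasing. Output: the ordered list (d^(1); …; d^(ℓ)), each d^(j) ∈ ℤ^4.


Interval decomposition of M: I[1,4]^2, I[2,4], I[3,4].
HN type (ℓ=3): μ^(1)=43/2; μ^(2)=-24; μ^(3)=-50

((0, 0, 4, 4); (0, 3, 0, 0); (2, 0, 0, 0))


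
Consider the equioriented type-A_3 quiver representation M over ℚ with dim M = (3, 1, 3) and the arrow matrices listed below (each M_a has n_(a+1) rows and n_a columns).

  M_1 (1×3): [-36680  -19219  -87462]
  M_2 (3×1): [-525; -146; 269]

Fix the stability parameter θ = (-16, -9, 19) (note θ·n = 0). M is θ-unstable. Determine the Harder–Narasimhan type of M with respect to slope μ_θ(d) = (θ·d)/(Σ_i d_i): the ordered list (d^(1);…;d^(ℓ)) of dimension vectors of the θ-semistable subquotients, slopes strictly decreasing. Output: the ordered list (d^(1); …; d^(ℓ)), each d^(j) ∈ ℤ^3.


Barcode: M ≅ I[1,1]^2, I[1,3], I[3,3]^2. HN layers by μ_θ (3 steps, strictly decreasing):
  μ^(1)=19; μ^(2)=-9; μ^(3)=-16

((0, 0, 3); (0, 1, 0); (3, 0, 0))


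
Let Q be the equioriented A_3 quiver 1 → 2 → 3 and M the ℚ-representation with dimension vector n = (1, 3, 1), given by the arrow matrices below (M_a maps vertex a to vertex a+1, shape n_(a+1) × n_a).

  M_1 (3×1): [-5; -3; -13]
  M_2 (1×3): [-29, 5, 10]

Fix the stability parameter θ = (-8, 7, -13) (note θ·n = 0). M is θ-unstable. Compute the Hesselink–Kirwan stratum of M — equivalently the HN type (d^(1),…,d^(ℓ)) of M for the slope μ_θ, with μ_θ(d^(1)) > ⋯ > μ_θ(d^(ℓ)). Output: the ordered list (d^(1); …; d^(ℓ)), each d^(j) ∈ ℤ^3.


Via rank(M_{q-1}∘⋯∘M_p): M ≅ I[1,2], I[2,2], I[2,3].
μ_θ-semistable layers: μ^(1)=7; μ^(2)=-3; μ^(3)=-8

((0, 2, 0); (0, 1, 1); (1, 0, 0))


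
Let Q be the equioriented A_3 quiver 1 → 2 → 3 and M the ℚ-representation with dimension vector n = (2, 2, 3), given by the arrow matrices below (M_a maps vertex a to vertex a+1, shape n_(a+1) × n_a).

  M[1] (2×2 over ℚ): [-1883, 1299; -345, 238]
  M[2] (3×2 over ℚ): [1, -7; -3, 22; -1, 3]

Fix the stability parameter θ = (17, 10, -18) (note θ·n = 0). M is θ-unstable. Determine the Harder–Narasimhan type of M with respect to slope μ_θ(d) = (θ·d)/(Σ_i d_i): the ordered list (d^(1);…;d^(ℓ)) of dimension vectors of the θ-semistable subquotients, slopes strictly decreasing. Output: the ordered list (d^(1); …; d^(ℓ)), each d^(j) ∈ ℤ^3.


Interval decomposition of M: I[1,3]^2, I[3,3].
HN type (ℓ=2): μ^(1)=3; μ^(2)=-18

((2, 2, 2); (0, 0, 1))


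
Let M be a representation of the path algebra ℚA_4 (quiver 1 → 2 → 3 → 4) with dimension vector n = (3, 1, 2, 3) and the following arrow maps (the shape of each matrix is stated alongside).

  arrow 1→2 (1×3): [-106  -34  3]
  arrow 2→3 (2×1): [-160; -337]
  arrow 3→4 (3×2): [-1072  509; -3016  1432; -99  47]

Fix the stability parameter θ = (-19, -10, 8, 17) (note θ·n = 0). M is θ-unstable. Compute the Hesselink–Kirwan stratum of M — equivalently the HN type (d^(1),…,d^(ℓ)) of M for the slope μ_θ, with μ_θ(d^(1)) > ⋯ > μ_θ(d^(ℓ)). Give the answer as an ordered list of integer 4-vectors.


Via rank(M_{q-1}∘⋯∘M_p): M ≅ I[1,1]^2, I[1,4], I[3,4], I[4,4].
μ_θ-semistable layers: μ^(1)=17; μ^(2)=8; μ^(3)=-10; μ^(4)=-19

((0, 0, 0, 3); (0, 0, 2, 0); (0, 1, 0, 0); (3, 0, 0, 0))


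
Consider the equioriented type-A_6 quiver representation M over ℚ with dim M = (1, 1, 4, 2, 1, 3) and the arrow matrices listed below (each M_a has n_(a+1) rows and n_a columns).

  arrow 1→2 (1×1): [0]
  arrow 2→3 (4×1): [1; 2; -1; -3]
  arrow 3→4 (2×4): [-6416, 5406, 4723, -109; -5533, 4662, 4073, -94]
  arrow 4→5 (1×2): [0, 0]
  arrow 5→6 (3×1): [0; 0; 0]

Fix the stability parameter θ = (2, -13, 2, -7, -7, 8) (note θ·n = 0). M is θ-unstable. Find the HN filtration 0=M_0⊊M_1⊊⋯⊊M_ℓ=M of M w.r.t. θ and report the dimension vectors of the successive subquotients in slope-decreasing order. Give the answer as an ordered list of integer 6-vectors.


Via rank(M_{q-1}∘⋯∘M_p): M ≅ I[1,1], I[2,3], I[3,3], I[3,4]^2, I[5,5], I[6,6]^3.
μ_θ-semistable layers: μ^(1)=8; μ^(2)=2; μ^(3)=-5/2; μ^(4)=-7; μ^(5)=-13

((0, 0, 0, 0, 0, 3); (1, 0, 2, 0, 0, 0); (0, 0, 2, 2, 0, 0); (0, 0, 0, 0, 1, 0); (0, 1, 0, 0, 0, 0))


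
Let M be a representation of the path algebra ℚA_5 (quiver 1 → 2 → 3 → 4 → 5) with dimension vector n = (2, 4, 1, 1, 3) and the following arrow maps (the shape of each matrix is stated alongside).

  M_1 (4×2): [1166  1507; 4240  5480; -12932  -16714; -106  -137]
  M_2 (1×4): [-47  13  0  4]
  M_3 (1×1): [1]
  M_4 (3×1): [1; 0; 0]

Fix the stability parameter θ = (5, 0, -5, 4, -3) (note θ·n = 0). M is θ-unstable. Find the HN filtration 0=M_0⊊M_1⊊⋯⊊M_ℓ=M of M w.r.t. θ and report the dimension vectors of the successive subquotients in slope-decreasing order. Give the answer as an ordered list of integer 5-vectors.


Via rank(M_{q-1}∘⋯∘M_p): M ≅ I[1,1], I[1,5], I[2,2]^3, I[5,5]^2.
μ_θ-semistable layers: μ^(1)=5; μ^(2)=1/2; μ^(3)=0; μ^(4)=-3

((1, 0, 0, 0, 0); (0, 0, 0, 1, 1); (1, 4, 1, 0, 0); (0, 0, 0, 0, 2))


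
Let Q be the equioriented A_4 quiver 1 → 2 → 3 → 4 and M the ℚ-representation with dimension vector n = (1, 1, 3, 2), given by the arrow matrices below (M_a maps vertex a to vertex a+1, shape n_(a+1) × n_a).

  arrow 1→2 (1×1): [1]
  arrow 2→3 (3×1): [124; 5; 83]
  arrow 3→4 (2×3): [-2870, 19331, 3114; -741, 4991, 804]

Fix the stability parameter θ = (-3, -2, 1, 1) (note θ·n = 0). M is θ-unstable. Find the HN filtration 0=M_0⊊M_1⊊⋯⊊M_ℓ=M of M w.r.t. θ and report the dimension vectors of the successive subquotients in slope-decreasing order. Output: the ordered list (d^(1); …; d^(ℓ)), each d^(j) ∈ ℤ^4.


Barcode: M ≅ I[1,4], I[3,3], I[3,4]. HN layers by μ_θ (3 steps, strictly decreasing):
  μ^(1)=1; μ^(2)=-2; μ^(3)=-3

((0, 0, 3, 2); (0, 1, 0, 0); (1, 0, 0, 0))


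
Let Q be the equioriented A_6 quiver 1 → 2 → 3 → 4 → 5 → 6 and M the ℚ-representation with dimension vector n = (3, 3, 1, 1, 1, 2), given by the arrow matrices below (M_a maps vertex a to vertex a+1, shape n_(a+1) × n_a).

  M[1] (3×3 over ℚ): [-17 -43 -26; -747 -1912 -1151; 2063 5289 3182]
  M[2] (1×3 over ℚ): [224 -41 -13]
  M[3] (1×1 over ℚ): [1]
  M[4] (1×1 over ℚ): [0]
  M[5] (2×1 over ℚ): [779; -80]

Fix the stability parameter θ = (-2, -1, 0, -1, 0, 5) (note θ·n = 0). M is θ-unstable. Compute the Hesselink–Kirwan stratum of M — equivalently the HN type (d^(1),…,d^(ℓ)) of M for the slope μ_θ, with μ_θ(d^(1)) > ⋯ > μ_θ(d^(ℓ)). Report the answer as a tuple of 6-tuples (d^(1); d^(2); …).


Via rank(M_{q-1}∘⋯∘M_p): M ≅ I[1,2]^2, I[1,4], I[5,6], I[6,6].
μ_θ-semistable layers: μ^(1)=5; μ^(2)=0; μ^(3)=-1/2; μ^(4)=-1; μ^(5)=-2

((0, 0, 0, 0, 0, 2); (0, 0, 0, 0, 1, 0); (0, 0, 1, 1, 0, 0); (0, 3, 0, 0, 0, 0); (3, 0, 0, 0, 0, 0))


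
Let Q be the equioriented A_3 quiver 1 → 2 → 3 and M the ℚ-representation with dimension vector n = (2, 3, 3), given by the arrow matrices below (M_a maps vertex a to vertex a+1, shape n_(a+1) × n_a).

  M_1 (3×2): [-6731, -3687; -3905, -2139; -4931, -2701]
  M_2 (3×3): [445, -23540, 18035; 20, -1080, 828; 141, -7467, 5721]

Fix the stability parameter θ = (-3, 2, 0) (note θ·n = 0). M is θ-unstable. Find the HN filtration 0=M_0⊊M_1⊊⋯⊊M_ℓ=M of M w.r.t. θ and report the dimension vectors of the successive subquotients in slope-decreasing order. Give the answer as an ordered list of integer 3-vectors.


Barcode: M ≅ I[1,3]^2, I[2,2], I[3,3]. HN layers by μ_θ (4 steps, strictly decreasing):
  μ^(1)=2; μ^(2)=1; μ^(3)=0; μ^(4)=-3

((0, 1, 0); (0, 2, 2); (0, 0, 1); (2, 0, 0))


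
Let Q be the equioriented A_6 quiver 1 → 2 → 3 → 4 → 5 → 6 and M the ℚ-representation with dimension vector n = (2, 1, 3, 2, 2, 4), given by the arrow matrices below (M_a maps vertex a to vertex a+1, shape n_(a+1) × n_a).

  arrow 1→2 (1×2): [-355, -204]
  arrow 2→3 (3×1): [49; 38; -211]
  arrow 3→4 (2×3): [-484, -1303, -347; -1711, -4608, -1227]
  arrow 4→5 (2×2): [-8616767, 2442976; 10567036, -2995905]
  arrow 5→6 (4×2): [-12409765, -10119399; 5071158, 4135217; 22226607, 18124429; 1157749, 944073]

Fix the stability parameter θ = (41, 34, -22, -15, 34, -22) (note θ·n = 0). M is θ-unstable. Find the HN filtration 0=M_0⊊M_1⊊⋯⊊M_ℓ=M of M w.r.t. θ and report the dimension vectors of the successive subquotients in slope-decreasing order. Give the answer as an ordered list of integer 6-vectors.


Barcode: M ≅ I[1,1], I[1,6], I[3,3], I[3,6], I[6,6]^2. HN layers by μ_θ (5 steps, strictly decreasing):
  μ^(1)=41; μ^(2)=25/3; μ^(3)=6; μ^(4)=-15; μ^(5)=-22

((1, 0, 0, 0, 0, 0); (1, 1, 1, 1, 1, 1); (0, 0, 0, 0, 1, 1); (0, 0, 0, 1, 0, 0); (0, 0, 2, 0, 0, 2))


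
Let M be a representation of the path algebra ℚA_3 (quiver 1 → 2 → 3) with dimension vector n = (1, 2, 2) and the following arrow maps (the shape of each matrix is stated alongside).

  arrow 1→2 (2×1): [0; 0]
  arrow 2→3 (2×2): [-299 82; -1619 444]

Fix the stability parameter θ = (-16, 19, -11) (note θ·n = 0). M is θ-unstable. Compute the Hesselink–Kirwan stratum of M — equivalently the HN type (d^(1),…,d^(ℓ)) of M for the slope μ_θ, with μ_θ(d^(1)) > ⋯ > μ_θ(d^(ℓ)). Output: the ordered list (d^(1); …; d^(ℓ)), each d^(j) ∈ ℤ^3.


Barcode: M ≅ I[1,1], I[2,3]^2. HN layers by μ_θ (2 steps, strictly decreasing):
  μ^(1)=4; μ^(2)=-16

((0, 2, 2); (1, 0, 0))


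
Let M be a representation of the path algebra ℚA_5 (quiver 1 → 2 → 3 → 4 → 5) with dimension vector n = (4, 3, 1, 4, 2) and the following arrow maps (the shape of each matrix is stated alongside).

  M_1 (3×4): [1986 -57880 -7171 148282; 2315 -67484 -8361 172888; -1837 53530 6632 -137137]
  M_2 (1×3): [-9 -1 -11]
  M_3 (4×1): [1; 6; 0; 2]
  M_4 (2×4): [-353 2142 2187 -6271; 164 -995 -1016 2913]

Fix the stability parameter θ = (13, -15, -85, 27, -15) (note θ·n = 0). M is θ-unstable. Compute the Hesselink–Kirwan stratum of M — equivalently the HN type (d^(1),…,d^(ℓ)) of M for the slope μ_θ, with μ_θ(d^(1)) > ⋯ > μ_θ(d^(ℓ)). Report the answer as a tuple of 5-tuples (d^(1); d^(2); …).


Interval decomposition of M: I[1,1], I[1,2]^2, I[1,5], I[4,4]^2, I[4,5].
HN type (ℓ=5): μ^(1)=27; μ^(2)=13; μ^(3)=6; μ^(4)=-1; μ^(5)=-29

((0, 0, 0, 2, 0); (1, 0, 0, 0, 0); (0, 0, 0, 2, 2); (2, 2, 0, 0, 0); (1, 1, 1, 0, 0))


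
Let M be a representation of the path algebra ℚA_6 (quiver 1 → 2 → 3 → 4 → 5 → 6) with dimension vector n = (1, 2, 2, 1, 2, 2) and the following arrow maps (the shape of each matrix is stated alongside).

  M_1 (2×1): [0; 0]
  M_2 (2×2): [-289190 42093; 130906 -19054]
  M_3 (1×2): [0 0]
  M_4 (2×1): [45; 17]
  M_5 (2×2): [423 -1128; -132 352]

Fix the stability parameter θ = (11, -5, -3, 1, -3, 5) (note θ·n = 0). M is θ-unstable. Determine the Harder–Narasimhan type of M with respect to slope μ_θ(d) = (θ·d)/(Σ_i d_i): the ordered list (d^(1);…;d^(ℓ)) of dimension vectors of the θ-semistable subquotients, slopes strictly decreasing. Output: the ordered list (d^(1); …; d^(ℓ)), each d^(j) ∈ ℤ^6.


Interval decomposition of M: I[1,1], I[2,3]^2, I[4,6], I[5,5], I[6,6].
HN type (ℓ=5): μ^(1)=11; μ^(2)=5; μ^(3)=-1; μ^(4)=-3; μ^(5)=-5

((1, 0, 0, 0, 0, 0); (0, 0, 0, 0, 0, 2); (0, 0, 0, 1, 1, 0); (0, 0, 2, 0, 1, 0); (0, 2, 0, 0, 0, 0))


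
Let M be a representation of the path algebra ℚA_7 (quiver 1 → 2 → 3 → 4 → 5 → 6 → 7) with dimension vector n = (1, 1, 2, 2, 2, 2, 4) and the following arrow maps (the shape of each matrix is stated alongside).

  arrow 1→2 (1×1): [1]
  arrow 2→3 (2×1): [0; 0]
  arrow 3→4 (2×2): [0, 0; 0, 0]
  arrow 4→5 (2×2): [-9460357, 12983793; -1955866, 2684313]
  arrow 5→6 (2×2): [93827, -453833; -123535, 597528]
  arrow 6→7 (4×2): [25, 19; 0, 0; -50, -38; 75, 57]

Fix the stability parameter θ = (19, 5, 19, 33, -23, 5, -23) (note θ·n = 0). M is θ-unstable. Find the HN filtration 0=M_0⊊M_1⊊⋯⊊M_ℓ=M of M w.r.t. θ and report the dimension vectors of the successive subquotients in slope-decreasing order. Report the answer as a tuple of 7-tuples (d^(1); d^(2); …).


Barcode: M ≅ I[1,2], I[3,3]^2, I[4,6], I[4,7], I[7,7]^3. HN layers by μ_θ (5 steps, strictly decreasing):
  μ^(1)=19; μ^(2)=12; μ^(3)=5; μ^(4)=-2; μ^(5)=-23

((0, 0, 2, 0, 0, 0, 0); (1, 1, 0, 0, 0, 0, 0); (0, 0, 0, 1, 1, 1, 0); (0, 0, 0, 1, 1, 1, 1); (0, 0, 0, 0, 0, 0, 3))


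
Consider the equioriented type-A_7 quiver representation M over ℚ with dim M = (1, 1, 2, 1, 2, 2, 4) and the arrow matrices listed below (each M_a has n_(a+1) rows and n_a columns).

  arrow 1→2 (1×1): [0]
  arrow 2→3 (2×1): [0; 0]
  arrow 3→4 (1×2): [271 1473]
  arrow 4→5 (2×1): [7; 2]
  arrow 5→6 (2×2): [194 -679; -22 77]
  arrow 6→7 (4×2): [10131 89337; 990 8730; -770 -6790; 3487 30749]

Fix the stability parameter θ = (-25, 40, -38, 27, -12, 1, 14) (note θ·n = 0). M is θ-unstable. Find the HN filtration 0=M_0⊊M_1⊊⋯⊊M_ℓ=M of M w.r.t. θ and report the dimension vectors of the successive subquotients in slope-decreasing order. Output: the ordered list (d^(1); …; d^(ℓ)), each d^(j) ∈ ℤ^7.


Via rank(M_{q-1}∘⋯∘M_p): M ≅ I[1,1], I[2,2], I[3,3], I[3,5], I[5,6], I[6,7], I[7,7]^3.
μ_θ-semistable layers: μ^(1)=40; μ^(2)=14; μ^(3)=15/2; μ^(4)=1; μ^(5)=-12; μ^(6)=-25; μ^(7)=-38

((0, 1, 0, 0, 0, 0, 0); (0, 0, 0, 0, 0, 0, 4); (0, 0, 0, 1, 1, 0, 0); (0, 0, 0, 0, 0, 2, 0); (0, 0, 0, 0, 1, 0, 0); (1, 0, 0, 0, 0, 0, 0); (0, 0, 2, 0, 0, 0, 0))


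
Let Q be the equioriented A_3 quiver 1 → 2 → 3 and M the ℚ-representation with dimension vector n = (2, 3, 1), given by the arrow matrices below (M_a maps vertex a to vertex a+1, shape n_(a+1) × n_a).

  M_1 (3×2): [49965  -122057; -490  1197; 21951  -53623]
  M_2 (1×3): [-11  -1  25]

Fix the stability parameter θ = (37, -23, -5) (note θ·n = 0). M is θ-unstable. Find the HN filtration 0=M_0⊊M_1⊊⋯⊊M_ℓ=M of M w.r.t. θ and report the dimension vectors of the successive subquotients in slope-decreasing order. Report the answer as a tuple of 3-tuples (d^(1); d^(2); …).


Via rank(M_{q-1}∘⋯∘M_p): M ≅ I[1,2], I[1,3], I[2,2].
μ_θ-semistable layers: μ^(1)=7; μ^(2)=3; μ^(3)=-23

((1, 1, 0); (1, 1, 1); (0, 1, 0))


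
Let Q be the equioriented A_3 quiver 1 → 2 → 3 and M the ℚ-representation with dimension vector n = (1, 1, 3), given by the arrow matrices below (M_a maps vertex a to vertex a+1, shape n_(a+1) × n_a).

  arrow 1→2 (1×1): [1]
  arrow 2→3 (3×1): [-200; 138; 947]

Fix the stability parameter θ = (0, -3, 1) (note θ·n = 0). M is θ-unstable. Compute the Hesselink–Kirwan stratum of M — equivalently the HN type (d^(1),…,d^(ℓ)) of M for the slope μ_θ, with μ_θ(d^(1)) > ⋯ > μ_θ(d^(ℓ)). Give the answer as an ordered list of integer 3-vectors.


Barcode: M ≅ I[1,3], I[3,3]^2. HN layers by μ_θ (2 steps, strictly decreasing):
  μ^(1)=1; μ^(2)=-3/2

((0, 0, 3); (1, 1, 0))


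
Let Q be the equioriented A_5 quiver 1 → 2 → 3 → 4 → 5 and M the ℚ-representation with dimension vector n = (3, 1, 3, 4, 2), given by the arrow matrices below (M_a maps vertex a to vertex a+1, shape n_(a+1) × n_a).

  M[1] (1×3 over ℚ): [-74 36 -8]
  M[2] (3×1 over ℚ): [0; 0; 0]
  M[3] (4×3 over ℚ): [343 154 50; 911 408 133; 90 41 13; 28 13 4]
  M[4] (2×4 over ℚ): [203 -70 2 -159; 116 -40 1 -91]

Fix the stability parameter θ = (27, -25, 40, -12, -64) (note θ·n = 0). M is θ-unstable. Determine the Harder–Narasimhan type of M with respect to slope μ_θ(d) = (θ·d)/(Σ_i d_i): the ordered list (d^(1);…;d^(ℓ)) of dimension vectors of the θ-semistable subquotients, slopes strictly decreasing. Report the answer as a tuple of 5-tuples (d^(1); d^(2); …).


Barcode: M ≅ I[1,1]^2, I[1,2], I[3,4], I[3,5]^2, I[4,4]. HN layers by μ_θ (4 steps, strictly decreasing):
  μ^(1)=27; μ^(2)=14; μ^(3)=1; μ^(4)=-12

((2, 0, 0, 0, 0); (0, 0, 1, 1, 0); (1, 1, 0, 0, 0); (0, 0, 2, 3, 2))


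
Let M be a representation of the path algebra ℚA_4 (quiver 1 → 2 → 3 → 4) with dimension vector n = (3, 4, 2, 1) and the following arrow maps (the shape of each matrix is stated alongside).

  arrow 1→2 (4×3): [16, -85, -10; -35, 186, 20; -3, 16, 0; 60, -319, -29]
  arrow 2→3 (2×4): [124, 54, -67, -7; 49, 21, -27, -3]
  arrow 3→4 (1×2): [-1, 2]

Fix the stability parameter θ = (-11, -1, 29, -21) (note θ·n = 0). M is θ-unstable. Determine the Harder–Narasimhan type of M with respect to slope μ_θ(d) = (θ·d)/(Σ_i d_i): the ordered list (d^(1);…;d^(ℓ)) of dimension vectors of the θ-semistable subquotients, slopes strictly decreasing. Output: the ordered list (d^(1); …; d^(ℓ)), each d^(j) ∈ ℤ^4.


Barcode: M ≅ I[1,2], I[1,3], I[1,4], I[2,2]. HN layers by μ_θ (4 steps, strictly decreasing):
  μ^(1)=29; μ^(2)=4; μ^(3)=-1; μ^(4)=-11

((0, 0, 1, 0); (0, 0, 1, 1); (0, 4, 0, 0); (3, 0, 0, 0))


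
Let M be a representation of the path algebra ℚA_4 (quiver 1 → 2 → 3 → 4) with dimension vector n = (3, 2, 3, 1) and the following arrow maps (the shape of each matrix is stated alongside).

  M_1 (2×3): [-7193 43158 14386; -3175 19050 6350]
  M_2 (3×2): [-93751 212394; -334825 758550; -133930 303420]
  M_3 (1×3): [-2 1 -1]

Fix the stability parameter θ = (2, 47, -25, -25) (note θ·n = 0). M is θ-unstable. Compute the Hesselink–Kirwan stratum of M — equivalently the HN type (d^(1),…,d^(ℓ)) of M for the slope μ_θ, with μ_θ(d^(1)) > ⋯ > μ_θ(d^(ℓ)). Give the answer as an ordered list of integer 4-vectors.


Via rank(M_{q-1}∘⋯∘M_p): M ≅ I[1,1]^2, I[1,4], I[2,2], I[3,3]^2.
μ_θ-semistable layers: μ^(1)=47; μ^(2)=2; μ^(3)=-1/4; μ^(4)=-25

((0, 1, 0, 0); (2, 0, 0, 0); (1, 1, 1, 1); (0, 0, 2, 0))


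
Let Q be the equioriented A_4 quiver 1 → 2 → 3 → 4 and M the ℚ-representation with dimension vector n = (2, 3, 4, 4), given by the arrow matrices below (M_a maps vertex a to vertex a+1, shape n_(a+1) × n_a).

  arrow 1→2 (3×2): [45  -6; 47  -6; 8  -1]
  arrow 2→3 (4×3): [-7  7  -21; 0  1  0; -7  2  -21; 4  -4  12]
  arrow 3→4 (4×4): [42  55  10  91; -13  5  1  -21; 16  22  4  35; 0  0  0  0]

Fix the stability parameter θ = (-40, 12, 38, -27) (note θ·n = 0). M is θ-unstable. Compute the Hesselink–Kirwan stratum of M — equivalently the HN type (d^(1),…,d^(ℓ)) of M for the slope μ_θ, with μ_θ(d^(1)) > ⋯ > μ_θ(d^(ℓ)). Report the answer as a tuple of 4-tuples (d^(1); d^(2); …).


Interval decomposition of M: I[1,3], I[1,4], I[2,2], I[3,4]^2, I[4,4].
HN type (ℓ=6): μ^(1)=38; μ^(2)=12; μ^(3)=23/3; μ^(4)=11/2; μ^(5)=-27; μ^(6)=-40

((0, 0, 1, 0); (0, 2, 0, 0); (0, 1, 1, 1); (0, 0, 2, 2); (0, 0, 0, 1); (2, 0, 0, 0))


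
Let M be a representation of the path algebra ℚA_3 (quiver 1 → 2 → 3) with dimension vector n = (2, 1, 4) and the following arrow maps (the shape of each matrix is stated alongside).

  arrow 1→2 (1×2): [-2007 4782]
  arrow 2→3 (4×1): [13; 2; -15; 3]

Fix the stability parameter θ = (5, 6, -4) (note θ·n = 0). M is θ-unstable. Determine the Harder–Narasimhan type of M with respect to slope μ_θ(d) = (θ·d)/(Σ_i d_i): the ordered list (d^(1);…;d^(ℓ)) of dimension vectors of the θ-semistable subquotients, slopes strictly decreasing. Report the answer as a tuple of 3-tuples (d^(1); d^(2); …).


Barcode: M ≅ I[1,1], I[1,3], I[3,3]^3. HN layers by μ_θ (3 steps, strictly decreasing):
  μ^(1)=5; μ^(2)=7/3; μ^(3)=-4

((1, 0, 0); (1, 1, 1); (0, 0, 3))


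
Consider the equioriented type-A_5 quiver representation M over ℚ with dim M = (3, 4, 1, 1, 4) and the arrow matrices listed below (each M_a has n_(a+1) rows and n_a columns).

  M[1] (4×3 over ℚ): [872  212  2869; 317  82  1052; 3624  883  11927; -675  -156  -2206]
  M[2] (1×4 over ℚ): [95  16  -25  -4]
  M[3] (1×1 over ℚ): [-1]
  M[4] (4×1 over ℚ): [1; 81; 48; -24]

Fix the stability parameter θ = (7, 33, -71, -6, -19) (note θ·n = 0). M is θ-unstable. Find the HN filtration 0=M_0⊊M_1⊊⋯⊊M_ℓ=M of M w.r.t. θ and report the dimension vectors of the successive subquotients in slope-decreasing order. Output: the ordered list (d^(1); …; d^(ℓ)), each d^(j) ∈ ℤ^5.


Via rank(M_{q-1}∘⋯∘M_p): M ≅ I[1,2]^2, I[1,5], I[2,2], I[5,5]^3.
μ_θ-semistable layers: μ^(1)=33; μ^(2)=7; μ^(3)=-56/5; μ^(4)=-19

((0, 3, 0, 0, 0); (2, 0, 0, 0, 0); (1, 1, 1, 1, 1); (0, 0, 0, 0, 3))


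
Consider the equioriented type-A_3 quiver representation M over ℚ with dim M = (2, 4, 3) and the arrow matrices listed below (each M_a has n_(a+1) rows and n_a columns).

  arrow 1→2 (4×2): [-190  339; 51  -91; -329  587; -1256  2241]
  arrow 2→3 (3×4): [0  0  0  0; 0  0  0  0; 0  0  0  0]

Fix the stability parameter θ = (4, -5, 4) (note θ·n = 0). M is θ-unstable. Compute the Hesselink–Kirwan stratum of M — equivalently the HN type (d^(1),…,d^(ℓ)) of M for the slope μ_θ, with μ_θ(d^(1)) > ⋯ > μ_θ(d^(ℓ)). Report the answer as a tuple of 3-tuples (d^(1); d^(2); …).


Barcode: M ≅ I[1,2]^2, I[2,2]^2, I[3,3]^3. HN layers by μ_θ (3 steps, strictly decreasing):
  μ^(1)=4; μ^(2)=-1/2; μ^(3)=-5

((0, 0, 3); (2, 2, 0); (0, 2, 0))


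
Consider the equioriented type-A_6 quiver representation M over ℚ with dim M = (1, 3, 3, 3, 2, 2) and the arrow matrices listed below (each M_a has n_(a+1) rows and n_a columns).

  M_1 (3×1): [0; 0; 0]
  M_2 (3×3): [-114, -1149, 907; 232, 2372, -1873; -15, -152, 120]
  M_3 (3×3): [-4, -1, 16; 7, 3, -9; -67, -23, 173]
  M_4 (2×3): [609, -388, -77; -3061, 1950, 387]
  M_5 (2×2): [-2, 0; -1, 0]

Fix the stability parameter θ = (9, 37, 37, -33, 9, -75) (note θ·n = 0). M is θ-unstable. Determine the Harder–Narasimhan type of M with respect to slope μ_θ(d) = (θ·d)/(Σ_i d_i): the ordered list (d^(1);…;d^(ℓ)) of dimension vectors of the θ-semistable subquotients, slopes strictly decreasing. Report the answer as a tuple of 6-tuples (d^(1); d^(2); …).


Via rank(M_{q-1}∘⋯∘M_p): M ≅ I[1,1], I[2,3], I[2,4], I[2,6], I[4,5], I[6,6].
μ_θ-semistable layers: μ^(1)=37; μ^(2)=41/3; μ^(3)=9; μ^(4)=-5; μ^(5)=-33; μ^(6)=-75

((0, 1, 1, 0, 0, 0); (0, 1, 1, 1, 0, 0); (1, 0, 0, 0, 1, 0); (0, 1, 1, 1, 1, 1); (0, 0, 0, 1, 0, 0); (0, 0, 0, 0, 0, 1))


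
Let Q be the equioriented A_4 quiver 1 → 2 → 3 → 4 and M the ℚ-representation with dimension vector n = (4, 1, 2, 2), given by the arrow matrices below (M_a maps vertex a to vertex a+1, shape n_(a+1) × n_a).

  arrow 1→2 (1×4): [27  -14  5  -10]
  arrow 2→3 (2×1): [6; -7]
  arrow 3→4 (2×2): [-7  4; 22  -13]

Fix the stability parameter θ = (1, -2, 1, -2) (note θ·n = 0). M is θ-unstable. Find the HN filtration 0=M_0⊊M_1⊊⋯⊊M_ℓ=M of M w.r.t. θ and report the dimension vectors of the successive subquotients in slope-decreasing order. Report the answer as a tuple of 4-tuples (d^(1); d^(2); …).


Barcode: M ≅ I[1,1]^3, I[1,4], I[3,4]. HN layers by μ_θ (2 steps, strictly decreasing):
  μ^(1)=1; μ^(2)=-1/2

((3, 0, 0, 0); (1, 1, 2, 2))


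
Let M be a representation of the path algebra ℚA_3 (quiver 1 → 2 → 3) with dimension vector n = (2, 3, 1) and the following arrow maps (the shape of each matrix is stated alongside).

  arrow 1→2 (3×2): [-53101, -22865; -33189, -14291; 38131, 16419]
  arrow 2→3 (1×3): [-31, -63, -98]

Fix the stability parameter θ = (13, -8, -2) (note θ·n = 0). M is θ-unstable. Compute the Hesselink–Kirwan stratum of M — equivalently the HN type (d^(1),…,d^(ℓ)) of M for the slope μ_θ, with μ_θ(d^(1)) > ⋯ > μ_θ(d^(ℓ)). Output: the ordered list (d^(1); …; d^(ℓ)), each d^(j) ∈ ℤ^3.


Interval decomposition of M: I[1,2], I[1,3], I[2,2].
HN type (ℓ=3): μ^(1)=5/2; μ^(2)=1; μ^(3)=-8

((1, 1, 0); (1, 1, 1); (0, 1, 0))


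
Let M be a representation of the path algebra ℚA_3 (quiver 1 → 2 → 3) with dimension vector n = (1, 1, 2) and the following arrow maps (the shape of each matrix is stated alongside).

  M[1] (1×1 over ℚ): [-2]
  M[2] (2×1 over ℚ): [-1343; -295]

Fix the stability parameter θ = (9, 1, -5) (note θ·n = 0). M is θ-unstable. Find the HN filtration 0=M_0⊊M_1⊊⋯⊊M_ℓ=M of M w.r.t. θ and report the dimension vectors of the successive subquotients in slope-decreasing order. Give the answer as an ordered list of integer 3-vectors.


Interval decomposition of M: I[1,3], I[3,3].
HN type (ℓ=2): μ^(1)=5/3; μ^(2)=-5

((1, 1, 1); (0, 0, 1))


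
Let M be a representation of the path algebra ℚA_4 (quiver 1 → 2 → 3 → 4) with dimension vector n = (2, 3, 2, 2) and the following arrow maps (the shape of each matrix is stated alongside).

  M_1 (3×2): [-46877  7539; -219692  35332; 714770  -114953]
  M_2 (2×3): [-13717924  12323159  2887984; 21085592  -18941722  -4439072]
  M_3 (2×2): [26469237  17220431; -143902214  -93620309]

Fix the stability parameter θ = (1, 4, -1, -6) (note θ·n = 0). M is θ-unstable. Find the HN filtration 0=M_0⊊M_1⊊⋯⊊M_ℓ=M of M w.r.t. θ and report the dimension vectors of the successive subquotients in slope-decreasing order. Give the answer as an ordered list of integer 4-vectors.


Via rank(M_{q-1}∘⋯∘M_p): M ≅ I[1,2]^2, I[2,4], I[3,4].
μ_θ-semistable layers: μ^(1)=4; μ^(2)=1; μ^(3)=-1; μ^(4)=-7/2

((0, 2, 0, 0); (2, 0, 0, 0); (0, 1, 1, 1); (0, 0, 1, 1))


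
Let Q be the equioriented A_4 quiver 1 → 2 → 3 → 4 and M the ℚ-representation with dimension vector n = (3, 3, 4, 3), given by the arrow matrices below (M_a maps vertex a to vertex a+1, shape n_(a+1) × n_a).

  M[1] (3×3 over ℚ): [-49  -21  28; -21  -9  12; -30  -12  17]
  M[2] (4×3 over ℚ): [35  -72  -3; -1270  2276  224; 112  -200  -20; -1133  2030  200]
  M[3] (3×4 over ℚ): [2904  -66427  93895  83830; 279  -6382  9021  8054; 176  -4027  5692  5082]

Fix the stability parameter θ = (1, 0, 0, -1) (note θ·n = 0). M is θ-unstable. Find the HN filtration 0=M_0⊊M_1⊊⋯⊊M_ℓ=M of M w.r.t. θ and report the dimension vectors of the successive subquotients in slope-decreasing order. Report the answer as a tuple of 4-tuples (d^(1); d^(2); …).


Barcode: M ≅ I[1,1], I[1,3], I[1,4], I[2,2], I[3,4]^2. HN layers by μ_θ (4 steps, strictly decreasing):
  μ^(1)=1; μ^(2)=1/3; μ^(3)=0; μ^(4)=-1/2

((1, 0, 0, 0); (1, 1, 1, 0); (1, 2, 1, 1); (0, 0, 2, 2))


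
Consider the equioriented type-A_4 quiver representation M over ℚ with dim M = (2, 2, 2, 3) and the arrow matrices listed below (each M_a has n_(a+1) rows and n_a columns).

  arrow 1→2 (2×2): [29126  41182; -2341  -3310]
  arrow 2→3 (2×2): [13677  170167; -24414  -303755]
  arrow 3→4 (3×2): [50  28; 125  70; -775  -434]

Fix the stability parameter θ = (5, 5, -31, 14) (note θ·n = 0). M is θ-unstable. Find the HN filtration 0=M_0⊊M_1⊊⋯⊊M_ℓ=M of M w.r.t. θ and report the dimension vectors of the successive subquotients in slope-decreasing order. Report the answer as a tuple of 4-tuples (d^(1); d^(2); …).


Barcode: M ≅ I[1,3], I[1,4], I[4,4]^2. HN layers by μ_θ (2 steps, strictly decreasing):
  μ^(1)=14; μ^(2)=-7

((0, 0, 0, 3); (2, 2, 2, 0))


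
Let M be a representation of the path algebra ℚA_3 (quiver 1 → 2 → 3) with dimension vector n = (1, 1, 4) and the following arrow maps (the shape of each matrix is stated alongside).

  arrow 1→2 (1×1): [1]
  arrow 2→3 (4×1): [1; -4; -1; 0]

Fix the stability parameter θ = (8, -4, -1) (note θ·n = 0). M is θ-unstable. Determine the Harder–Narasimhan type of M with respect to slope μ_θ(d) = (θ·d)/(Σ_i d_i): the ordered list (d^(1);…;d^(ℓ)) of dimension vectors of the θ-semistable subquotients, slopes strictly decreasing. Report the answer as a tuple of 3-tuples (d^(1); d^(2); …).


Via rank(M_{q-1}∘⋯∘M_p): M ≅ I[1,3], I[3,3]^3.
μ_θ-semistable layers: μ^(1)=1; μ^(2)=-1

((1, 1, 1); (0, 0, 3))


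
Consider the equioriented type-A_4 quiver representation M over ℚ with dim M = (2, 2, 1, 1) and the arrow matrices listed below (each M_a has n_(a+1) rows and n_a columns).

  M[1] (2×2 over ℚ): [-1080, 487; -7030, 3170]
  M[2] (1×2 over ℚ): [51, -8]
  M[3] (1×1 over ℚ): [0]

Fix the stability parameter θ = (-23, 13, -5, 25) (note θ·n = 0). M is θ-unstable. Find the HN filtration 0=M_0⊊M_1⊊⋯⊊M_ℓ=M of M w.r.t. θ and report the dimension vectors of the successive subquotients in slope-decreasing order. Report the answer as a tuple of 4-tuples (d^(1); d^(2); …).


Via rank(M_{q-1}∘⋯∘M_p): M ≅ I[1,2], I[1,3], I[4,4].
μ_θ-semistable layers: μ^(1)=25; μ^(2)=13; μ^(3)=4; μ^(4)=-23

((0, 0, 0, 1); (0, 1, 0, 0); (0, 1, 1, 0); (2, 0, 0, 0))


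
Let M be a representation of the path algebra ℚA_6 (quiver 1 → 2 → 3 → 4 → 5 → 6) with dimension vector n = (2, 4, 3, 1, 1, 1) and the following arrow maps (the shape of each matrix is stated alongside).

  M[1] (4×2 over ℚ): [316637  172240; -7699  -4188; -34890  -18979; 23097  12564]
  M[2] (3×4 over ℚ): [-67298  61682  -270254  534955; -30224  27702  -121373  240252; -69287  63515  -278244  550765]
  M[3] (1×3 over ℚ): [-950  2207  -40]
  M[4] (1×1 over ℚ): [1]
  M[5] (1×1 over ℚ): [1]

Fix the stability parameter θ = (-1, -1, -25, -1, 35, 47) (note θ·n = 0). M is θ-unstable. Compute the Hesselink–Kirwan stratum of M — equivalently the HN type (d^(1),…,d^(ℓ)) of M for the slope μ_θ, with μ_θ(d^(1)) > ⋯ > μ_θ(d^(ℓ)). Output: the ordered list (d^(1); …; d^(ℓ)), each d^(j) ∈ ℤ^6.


Barcode: M ≅ I[1,3], I[1,6], I[2,2], I[2,3]. HN layers by μ_θ (5 steps, strictly decreasing):
  μ^(1)=47; μ^(2)=35; μ^(3)=-1; μ^(4)=-9; μ^(5)=-13

((0, 0, 0, 0, 0, 1); (0, 0, 0, 0, 1, 0); (0, 1, 0, 1, 0, 0); (2, 2, 2, 0, 0, 0); (0, 1, 1, 0, 0, 0))


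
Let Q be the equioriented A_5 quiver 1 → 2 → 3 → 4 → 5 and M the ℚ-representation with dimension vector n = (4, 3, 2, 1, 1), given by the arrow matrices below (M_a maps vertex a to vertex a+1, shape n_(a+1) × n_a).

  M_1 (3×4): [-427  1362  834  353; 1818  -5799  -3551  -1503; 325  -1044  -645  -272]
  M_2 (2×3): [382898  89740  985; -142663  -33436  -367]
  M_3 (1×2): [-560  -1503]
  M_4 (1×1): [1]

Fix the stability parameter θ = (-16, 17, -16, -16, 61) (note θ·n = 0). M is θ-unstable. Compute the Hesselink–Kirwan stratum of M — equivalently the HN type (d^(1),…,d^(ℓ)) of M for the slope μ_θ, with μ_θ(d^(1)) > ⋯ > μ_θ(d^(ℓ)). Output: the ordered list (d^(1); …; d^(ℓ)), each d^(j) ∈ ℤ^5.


Via rank(M_{q-1}∘⋯∘M_p): M ≅ I[1,1], I[1,2], I[1,3], I[1,5].
μ_θ-semistable layers: μ^(1)=61; μ^(2)=17; μ^(3)=1/2; μ^(4)=-5; μ^(5)=-16

((0, 0, 0, 0, 1); (0, 1, 0, 0, 0); (0, 1, 1, 0, 0); (0, 1, 1, 1, 0); (4, 0, 0, 0, 0))


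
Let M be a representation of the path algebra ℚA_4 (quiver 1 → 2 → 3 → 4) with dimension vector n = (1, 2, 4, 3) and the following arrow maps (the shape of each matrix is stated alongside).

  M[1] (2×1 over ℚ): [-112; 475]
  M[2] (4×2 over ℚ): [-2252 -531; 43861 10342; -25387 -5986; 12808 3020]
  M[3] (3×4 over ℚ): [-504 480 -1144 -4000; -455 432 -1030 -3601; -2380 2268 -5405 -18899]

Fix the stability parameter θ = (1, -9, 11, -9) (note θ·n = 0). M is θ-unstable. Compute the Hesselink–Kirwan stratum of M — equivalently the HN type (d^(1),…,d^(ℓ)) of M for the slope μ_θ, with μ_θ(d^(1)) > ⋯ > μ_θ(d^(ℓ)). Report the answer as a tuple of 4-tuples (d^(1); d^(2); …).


Barcode: M ≅ I[1,4], I[2,4], I[3,3]^2, I[4,4]. HN layers by μ_θ (4 steps, strictly decreasing):
  μ^(1)=11; μ^(2)=1; μ^(3)=-4; μ^(4)=-9

((0, 0, 2, 0); (0, 0, 2, 2); (1, 1, 0, 0); (0, 1, 0, 1))


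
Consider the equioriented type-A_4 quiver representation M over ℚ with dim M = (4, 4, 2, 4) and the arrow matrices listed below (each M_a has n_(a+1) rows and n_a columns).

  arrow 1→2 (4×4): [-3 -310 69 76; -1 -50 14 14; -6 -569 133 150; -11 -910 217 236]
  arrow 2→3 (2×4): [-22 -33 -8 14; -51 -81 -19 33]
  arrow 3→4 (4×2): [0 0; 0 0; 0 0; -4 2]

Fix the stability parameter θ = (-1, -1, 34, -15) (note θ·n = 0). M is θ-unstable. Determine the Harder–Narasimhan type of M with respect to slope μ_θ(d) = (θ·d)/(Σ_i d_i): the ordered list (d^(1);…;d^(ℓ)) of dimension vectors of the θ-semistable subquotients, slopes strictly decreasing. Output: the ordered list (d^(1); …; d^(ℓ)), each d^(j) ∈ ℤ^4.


Via rank(M_{q-1}∘⋯∘M_p): M ≅ I[1,2]^2, I[1,3], I[1,4], I[4,4]^3.
μ_θ-semistable layers: μ^(1)=34; μ^(2)=19/2; μ^(3)=-1; μ^(4)=-15

((0, 0, 1, 0); (0, 0, 1, 1); (4, 4, 0, 0); (0, 0, 0, 3))
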